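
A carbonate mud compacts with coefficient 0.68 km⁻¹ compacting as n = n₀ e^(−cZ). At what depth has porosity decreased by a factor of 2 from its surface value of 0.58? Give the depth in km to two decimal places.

n/n₀ = 1/2 ⇒ exp(−c·Z) = 1/2 ⇒ Z = ln(2) / c
Z = 0.6931 / 0.68 = 1.019 km

1.02 km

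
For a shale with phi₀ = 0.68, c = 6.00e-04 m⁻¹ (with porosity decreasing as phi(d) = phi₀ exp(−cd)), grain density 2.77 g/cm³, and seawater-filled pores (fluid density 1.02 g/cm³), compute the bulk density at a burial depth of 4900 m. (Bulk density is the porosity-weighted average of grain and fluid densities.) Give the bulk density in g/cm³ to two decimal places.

2.71 g/cm³

Working in km (1 km = 1000 m; c in km⁻¹ = c in m⁻¹ × 1000):
Porosity at depth: phi = 0.68·exp(−0.6×4.9) = 0.68×0.0529 = 0.0359
Bulk density: ρ_b = (1−phi)ρ_g + phi·ρ_f = 0.9641×2.77 + 0.0359×1.02
       = 2.670 + 0.037 = 2.707 g/cm³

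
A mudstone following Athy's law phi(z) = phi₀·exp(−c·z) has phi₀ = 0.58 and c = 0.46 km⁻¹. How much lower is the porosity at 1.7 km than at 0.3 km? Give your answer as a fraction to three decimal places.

0.240

phi(0.3) = 0.58·e^(−0.46×0.3) = 0.5052
phi(1.7) = 0.58·e^(−0.46×1.7) = 0.2653
Δphi = 0.5052 − 0.2653 = 0.2399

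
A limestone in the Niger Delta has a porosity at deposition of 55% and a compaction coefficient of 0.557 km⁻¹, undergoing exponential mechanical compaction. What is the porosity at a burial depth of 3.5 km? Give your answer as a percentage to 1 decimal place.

n = n₀·exp(−c·d) = 0.55 × exp(−0.557 × 3.5) = 0.55 × exp(−1.95)
  = 0.55 × 0.1423 = 0.0783

7.8%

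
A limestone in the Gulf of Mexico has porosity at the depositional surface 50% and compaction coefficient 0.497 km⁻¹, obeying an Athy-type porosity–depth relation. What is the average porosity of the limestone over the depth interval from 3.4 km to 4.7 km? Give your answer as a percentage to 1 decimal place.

6.8%

⟨φ⟩ = (1/(d₂−d₁)) ∫ φ₀ e^(−βd) dd = φ₀·(e^(−β·d₁) − e^(−β·d₂)) / (β·(d₂−d₁))
e^(−0.497×3.4) = 0.1846; e^(−0.497×4.7) = 0.0967
⟨φ⟩ = 0.5 × (0.1846 − 0.0967) / (0.497 × 1.3) = 0.5 × 0.1359 = 0.0680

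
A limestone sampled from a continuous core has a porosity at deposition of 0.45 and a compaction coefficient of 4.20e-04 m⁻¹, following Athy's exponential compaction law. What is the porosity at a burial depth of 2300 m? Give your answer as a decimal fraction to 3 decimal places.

0.171

Working in km (1 km = 1000 m; c in km⁻¹ = c in m⁻¹ × 1000):
φ = φ₀·exp(−c·z) = 0.45 × exp(−0.42 × 2.3) = 0.45 × exp(−0.966)
  = 0.45 × 0.3806 = 0.1713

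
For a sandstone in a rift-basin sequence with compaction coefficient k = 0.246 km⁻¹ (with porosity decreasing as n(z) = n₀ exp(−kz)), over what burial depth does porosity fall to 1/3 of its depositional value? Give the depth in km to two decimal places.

4.47 km

n/n₀ = 1/3 ⇒ exp(−k·z) = 1/3 ⇒ z = ln(3) / k
z = 1.0986 / 0.246 = 4.466 km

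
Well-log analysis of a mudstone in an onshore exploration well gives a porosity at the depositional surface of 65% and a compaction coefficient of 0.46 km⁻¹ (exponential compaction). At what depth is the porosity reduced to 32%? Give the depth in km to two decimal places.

Invert Athy's law: d = ln(n₀/n) / k
d = ln(0.65/0.32) / 0.46 = ln(2.031) / 0.46 = 0.7087 / 0.46 = 1.541 km

1.54 km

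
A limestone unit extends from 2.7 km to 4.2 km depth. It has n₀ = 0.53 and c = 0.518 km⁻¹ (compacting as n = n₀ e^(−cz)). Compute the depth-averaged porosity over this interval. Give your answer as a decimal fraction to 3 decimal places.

⟨n⟩ = (1/(z₂−z₁)) ∫ n₀ e^(−cz) dz = n₀·(e^(−c·z₁) − e^(−c·z₂)) / (c·(z₂−z₁))
e^(−0.518×2.7) = 0.2469; e^(−0.518×4.2) = 0.1135
⟨n⟩ = 0.53 × (0.2469 − 0.1135) / (0.518 × 1.5) = 0.53 × 0.1717 = 0.0910

0.091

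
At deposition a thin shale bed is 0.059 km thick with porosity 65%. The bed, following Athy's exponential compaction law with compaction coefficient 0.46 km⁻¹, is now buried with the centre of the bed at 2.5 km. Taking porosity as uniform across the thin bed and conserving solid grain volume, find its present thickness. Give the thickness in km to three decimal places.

0.026 km

Porosity at 2.5 km: n = 0.65·exp(−0.46×2.5) = 0.2058
Solid-volume conservation: h(1−n) = h₀(1−n₀) ⇒ h = h₀·(1−n₀)/(1−n)
h = 0.059 × (1 − 0.65)/(1 − 0.2058) = 0.059 × 0.4407 = 0.0260 km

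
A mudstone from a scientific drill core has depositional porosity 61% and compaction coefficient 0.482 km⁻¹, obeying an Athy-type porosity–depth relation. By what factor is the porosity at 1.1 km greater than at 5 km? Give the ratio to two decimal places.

6.55

phi(z₁)/phi(z₂) = e^(−β·z₁)/e^(−β·z₂) = e^{β(z₂−z₁)}
= exp(0.482 × 3.9) = exp(1.88) = 6.5522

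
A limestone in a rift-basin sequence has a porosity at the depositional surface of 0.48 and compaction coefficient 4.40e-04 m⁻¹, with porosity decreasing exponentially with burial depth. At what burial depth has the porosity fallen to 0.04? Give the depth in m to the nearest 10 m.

5650 m

Working in km (1 km = 1000 m; c in km⁻¹ = c in m⁻¹ × 1000):
Invert Athy's law: d = ln(n₀/n) / c
d = ln(0.48/0.04) / 0.44 = ln(12) / 0.44 = 2.4849 / 0.44 = 5.648 km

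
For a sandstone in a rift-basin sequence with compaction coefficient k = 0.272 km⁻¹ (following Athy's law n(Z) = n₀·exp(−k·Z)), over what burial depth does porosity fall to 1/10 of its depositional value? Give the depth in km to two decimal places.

8.47 km

n/n₀ = 1/10 ⇒ exp(−k·Z) = 1/10 ⇒ Z = ln(10) / k
Z = 2.3026 / 0.272 = 8.465 km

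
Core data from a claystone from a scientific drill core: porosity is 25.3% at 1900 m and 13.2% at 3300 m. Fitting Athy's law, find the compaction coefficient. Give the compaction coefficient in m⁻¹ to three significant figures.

0.000465 m⁻¹

Working in km (1 km = 1000 m; k in km⁻¹ = k in m⁻¹ × 1000):
Athy: φ(z) = φ₀ e^(−kz) ⇒ φ₁/φ₂ = e^{k(z₂−z₁)} ⇒ k = ln(φ₁/φ₂)/(z₂−z₁)
k = ln(0.253/0.132) / (3.3 − 1.9) = ln(1.917) / 1.4 = 0.6506 / 1.4 = 0.4647 km⁻¹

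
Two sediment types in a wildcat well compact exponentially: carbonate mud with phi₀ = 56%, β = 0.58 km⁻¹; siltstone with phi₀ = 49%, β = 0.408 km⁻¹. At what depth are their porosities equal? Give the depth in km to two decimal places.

Set phi₀ₐ e^(−βₐZ) = phi₀ᵦ e^(−βᵦZ) ⇒ ln(phi₀ₐ/phi₀ᵦ) = (βₐ − βᵦ)·Z
Z = ln(0.56/0.49) / (0.58 − 0.408) = 0.1335 / 0.172 = 0.776 km

0.78 km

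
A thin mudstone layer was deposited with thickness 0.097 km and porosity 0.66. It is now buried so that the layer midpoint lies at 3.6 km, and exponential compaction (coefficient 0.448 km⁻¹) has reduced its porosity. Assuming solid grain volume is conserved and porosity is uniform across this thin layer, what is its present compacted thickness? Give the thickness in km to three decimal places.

0.038 km

Porosity at 3.6 km: φ = 0.66·exp(−0.448×3.6) = 0.1316
Solid-volume conservation: h(1−φ) = h₀(1−φ₀) ⇒ h = h₀·(1−φ₀)/(1−φ)
h = 0.097 × (1 − 0.66)/(1 − 0.1316) = 0.097 × 0.3915 = 0.0380 km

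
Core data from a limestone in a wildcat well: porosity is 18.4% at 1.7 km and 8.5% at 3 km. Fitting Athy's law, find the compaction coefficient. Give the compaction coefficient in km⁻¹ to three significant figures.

Athy: φ(Z) = φ₀ e^(−kZ) ⇒ φ₁/φ₂ = e^{k(Z₂−Z₁)} ⇒ k = ln(φ₁/φ₂)/(Z₂−Z₁)
k = ln(0.184/0.085) / (3 − 1.7) = ln(2.165) / 1.3 = 0.7723 / 1.3 = 0.5941 km⁻¹

0.594 km⁻¹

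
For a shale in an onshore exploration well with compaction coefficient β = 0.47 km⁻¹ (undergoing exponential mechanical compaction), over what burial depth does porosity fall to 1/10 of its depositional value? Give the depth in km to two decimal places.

φ/φ₀ = 1/10 ⇒ exp(−β·z) = 1/10 ⇒ z = ln(10) / β
z = 2.3026 / 0.47 = 4.899 km

4.90 km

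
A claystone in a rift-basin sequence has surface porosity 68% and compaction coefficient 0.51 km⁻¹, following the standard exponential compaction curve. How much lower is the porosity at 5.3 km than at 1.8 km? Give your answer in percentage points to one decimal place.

22.6 percentage points

phi(1.8) = 0.68·e^(−0.51×1.8) = 0.2715
phi(5.3) = 0.68·e^(−0.51×5.3) = 0.0456
Δphi = 0.2715 − 0.0456 = 0.2260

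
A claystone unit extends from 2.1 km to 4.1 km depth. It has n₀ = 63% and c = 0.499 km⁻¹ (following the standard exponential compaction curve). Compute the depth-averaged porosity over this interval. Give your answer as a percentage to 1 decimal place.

14.0%

⟨n⟩ = (1/(Z₂−Z₁)) ∫ n₀ e^(−cZ) dZ = n₀·(e^(−c·Z₁) − e^(−c·Z₂)) / (c·(Z₂−Z₁))
e^(−0.499×2.1) = 0.3507; e^(−0.499×4.1) = 0.1293
⟨n⟩ = 0.63 × (0.3507 − 0.1293) / (0.499 × 2) = 0.63 × 0.2219 = 0.1398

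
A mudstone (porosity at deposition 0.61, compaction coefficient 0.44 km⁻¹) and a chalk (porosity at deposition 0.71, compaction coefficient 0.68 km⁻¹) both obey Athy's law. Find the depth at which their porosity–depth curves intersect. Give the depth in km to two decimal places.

Set φ₀ₐ e^(−βₐz) = φ₀ᵦ e^(−βᵦz) ⇒ ln(φ₀ₐ/φ₀ᵦ) = (βₐ − βᵦ)·z
z = ln(0.61/0.71) / (0.44 − 0.68) = -0.1518 / -0.24 = 0.633 km

0.63 km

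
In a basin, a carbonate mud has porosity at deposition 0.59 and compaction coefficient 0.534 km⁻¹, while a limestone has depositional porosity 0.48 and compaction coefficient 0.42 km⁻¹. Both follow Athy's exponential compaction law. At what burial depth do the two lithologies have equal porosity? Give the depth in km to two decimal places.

Set φ₀ₐ e^(−kₐz) = φ₀ᵦ e^(−kᵦz) ⇒ ln(φ₀ₐ/φ₀ᵦ) = (kₐ − kᵦ)·z
z = ln(0.59/0.48) / (0.534 − 0.42) = 0.2063 / 0.114 = 1.810 km

1.81 km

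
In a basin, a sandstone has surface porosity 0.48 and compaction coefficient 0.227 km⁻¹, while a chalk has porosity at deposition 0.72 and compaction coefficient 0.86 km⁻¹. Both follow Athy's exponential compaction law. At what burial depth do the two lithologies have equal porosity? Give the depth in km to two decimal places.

Set n₀ₐ e^(−cₐz) = n₀ᵦ e^(−cᵦz) ⇒ ln(n₀ₐ/n₀ᵦ) = (cₐ − cᵦ)·z
z = ln(0.48/0.72) / (0.227 − 0.86) = -0.4055 / -0.633 = 0.641 km

0.64 km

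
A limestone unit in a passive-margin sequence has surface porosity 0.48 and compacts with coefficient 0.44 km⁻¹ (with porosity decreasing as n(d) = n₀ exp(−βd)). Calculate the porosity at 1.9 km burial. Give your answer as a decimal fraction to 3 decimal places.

0.208

n = n₀·exp(−β·d) = 0.48 × exp(−0.44 × 1.9) = 0.48 × exp(−0.836)
  = 0.48 × 0.4334 = 0.2081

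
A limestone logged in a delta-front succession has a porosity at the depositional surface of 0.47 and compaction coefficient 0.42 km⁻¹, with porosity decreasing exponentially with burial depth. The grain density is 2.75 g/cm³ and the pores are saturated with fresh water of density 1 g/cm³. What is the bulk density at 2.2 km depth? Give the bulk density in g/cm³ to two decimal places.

Porosity at depth: n = 0.47·exp(−0.42×2.2) = 0.47×0.3969 = 0.1866
Bulk density: ρ_b = (1−n)ρ_g + n·ρ_f = 0.8134×2.75 + 0.1866×1
       = 2.237 + 0.187 = 2.424 g/cm³

2.42 g/cm³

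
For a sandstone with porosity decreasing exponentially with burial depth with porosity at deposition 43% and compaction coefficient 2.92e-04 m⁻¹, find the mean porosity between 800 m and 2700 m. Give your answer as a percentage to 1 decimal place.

26.1%

Working in km (1 km = 1000 m; k in km⁻¹ = k in m⁻¹ × 1000):
⟨φ⟩ = (1/(d₂−d₁)) ∫ φ₀ e^(−kd) dd = φ₀·(e^(−k·d₁) − e^(−k·d₂)) / (k·(d₂−d₁))
e^(−0.292×0.8) = 0.7917; e^(−0.292×2.7) = 0.4546
⟨φ⟩ = 0.43 × (0.7917 − 0.4546) / (0.292 × 1.9) = 0.43 × 0.6076 = 0.2613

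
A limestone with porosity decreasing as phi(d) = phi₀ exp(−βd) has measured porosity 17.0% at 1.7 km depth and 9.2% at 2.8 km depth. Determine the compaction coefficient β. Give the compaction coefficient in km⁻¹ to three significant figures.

0.558 km⁻¹

Athy: phi(d) = phi₀ e^(−βd) ⇒ phi₁/phi₂ = e^{β(d₂−d₁)} ⇒ β = ln(phi₁/phi₂)/(d₂−d₁)
β = ln(0.17/0.092) / (2.8 − 1.7) = ln(1.848) / 1.1 = 0.6140 / 1.1 = 0.5582 km⁻¹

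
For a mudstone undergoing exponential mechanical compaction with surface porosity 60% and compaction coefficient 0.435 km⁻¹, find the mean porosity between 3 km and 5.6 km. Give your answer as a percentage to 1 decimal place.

9.7%

⟨φ⟩ = (1/(Z₂−Z₁)) ∫ φ₀ e^(−kZ) dZ = φ₀·(e^(−k·Z₁) − e^(−k·Z₂)) / (k·(Z₂−Z₁))
e^(−0.435×3) = 0.2712; e^(−0.435×5.6) = 0.0875
⟨φ⟩ = 0.6 × (0.2712 − 0.0875) / (0.435 × 2.6) = 0.6 × 0.1624 = 0.0974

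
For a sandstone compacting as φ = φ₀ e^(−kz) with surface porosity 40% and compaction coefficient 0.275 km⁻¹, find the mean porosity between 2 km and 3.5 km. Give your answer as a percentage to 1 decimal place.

⟨φ⟩ = (1/(z₂−z₁)) ∫ φ₀ e^(−kz) dz = φ₀·(e^(−k·z₁) − e^(−k·z₂)) / (k·(z₂−z₁))
e^(−0.275×2) = 0.5769; e^(−0.275×3.5) = 0.3819
⟨φ⟩ = 0.4 × (0.5769 − 0.3819) / (0.275 × 1.5) = 0.4 × 0.4728 = 0.1891

18.9%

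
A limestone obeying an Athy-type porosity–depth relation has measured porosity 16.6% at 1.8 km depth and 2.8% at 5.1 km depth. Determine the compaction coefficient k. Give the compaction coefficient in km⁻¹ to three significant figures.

0.539 km⁻¹

Athy: phi(Z) = phi₀ e^(−kZ) ⇒ phi₁/phi₂ = e^{k(Z₂−Z₁)} ⇒ k = ln(phi₁/phi₂)/(Z₂−Z₁)
k = ln(0.166/0.028) / (5.1 − 1.8) = ln(5.929) / 3.3 = 1.7798 / 3.3 = 0.5393 km⁻¹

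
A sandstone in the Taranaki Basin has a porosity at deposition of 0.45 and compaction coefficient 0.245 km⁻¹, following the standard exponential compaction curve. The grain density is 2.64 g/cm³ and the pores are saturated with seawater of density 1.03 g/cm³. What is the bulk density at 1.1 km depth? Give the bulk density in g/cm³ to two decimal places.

2.09 g/cm³

Porosity at depth: φ = 0.45·exp(−0.245×1.1) = 0.45×0.7638 = 0.3437
Bulk density: ρ_b = (1−φ)ρ_g + φ·ρ_f = 0.6563×2.64 + 0.3437×1.03
       = 1.733 + 0.354 = 2.087 g/cm³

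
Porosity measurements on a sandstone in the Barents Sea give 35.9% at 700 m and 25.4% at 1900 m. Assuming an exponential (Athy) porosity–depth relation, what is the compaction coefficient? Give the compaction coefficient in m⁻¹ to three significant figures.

0.000288 m⁻¹

Working in km (1 km = 1000 m; k in km⁻¹ = k in m⁻¹ × 1000):
Athy: φ(Z) = φ₀ e^(−kZ) ⇒ φ₁/φ₂ = e^{k(Z₂−Z₁)} ⇒ k = ln(φ₁/φ₂)/(Z₂−Z₁)
k = ln(0.359/0.254) / (1.9 − 0.7) = ln(1.413) / 1.2 = 0.3460 / 1.2 = 0.2883 km⁻¹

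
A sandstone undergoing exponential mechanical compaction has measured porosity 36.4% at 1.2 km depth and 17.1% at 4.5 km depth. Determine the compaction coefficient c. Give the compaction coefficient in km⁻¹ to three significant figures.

Athy: φ(Z) = φ₀ e^(−cZ) ⇒ φ₁/φ₂ = e^{c(Z₂−Z₁)} ⇒ c = ln(φ₁/φ₂)/(Z₂−Z₁)
c = ln(0.364/0.171) / (4.5 − 1.2) = ln(2.129) / 3.3 = 0.7555 / 3.3 = 0.2289 km⁻¹

0.229 km⁻¹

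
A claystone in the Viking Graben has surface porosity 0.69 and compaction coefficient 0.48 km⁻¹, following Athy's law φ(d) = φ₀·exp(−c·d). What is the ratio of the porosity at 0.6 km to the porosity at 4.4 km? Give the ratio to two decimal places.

6.20

φ(d₁)/φ(d₂) = e^(−c·d₁)/e^(−c·d₂) = e^{c(d₂−d₁)}
= exp(0.48 × 3.8) = exp(1.824) = 6.1966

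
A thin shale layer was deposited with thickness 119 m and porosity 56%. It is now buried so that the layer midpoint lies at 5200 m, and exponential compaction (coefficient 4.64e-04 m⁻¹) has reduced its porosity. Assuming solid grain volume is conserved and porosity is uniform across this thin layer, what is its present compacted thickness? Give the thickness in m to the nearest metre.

Working in km (1 km = 1000 m; β in km⁻¹ = β in m⁻¹ × 1000):
Porosity at 5.2 km: φ = 0.56·exp(−0.464×5.2) = 0.0502
Solid-volume conservation: h(1−φ) = h₀(1−φ₀) ⇒ h = h₀·(1−φ₀)/(1−φ)
h = 0.119 × (1 − 0.56)/(1 − 0.0502) = 0.119 × 0.4632 = 0.0551 km

55 m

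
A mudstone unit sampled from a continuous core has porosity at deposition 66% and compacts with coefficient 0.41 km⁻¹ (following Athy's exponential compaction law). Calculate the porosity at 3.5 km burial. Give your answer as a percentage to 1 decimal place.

phi = phi₀·exp(−β·z) = 0.66 × exp(−0.41 × 3.5) = 0.66 × exp(−1.435)
  = 0.66 × 0.2381 = 0.1572

15.7%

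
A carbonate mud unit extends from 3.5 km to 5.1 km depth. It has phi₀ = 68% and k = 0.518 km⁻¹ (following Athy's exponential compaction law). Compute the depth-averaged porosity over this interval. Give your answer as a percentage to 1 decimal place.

7.5%

⟨phi⟩ = (1/(d₂−d₁)) ∫ phi₀ e^(−kd) dd = phi₀·(e^(−k·d₁) − e^(−k·d₂)) / (k·(d₂−d₁))
e^(−0.518×3.5) = 0.1632; e^(−0.518×5.1) = 0.0712
⟨phi⟩ = 0.68 × (0.1632 − 0.0712) / (0.518 × 1.6) = 0.68 × 0.1109 = 0.0754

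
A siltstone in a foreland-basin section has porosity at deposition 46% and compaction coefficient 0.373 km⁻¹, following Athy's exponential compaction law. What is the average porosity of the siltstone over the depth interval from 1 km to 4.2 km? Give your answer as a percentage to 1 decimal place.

18.5%

⟨phi⟩ = (1/(d₂−d₁)) ∫ phi₀ e^(−kd) dd = phi₀·(e^(−k·d₁) − e^(−k·d₂)) / (k·(d₂−d₁))
e^(−0.373×1) = 0.6887; e^(−0.373×4.2) = 0.2088
⟨phi⟩ = 0.46 × (0.6887 − 0.2088) / (0.373 × 3.2) = 0.46 × 0.4021 = 0.1850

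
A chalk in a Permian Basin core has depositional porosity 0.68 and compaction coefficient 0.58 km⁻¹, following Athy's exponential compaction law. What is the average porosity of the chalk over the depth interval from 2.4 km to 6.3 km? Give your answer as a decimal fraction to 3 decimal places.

⟨φ⟩ = (1/(Z₂−Z₁)) ∫ φ₀ e^(−cZ) dZ = φ₀·(e^(−c·Z₁) − e^(−c·Z₂)) / (c·(Z₂−Z₁))
e^(−0.58×2.4) = 0.2486; e^(−0.58×6.3) = 0.0259
⟨φ⟩ = 0.68 × (0.2486 − 0.0259) / (0.58 × 3.9) = 0.68 × 0.0984 = 0.0669

0.067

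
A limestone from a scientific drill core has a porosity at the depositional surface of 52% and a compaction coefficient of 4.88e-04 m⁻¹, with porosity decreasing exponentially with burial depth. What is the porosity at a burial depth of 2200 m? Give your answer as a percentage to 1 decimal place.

Working in km (1 km = 1000 m; β in km⁻¹ = β in m⁻¹ × 1000):
phi = phi₀·exp(−β·d) = 0.52 × exp(−0.488 × 2.2) = 0.52 × exp(−1.074)
  = 0.52 × 0.3418 = 0.1777

17.8%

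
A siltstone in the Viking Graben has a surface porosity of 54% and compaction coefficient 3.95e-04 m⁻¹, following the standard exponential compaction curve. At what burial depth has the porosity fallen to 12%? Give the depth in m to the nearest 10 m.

Working in km (1 km = 1000 m; k in km⁻¹ = k in m⁻¹ × 1000):
Invert Athy's law: d = ln(phi₀/phi) / k
d = ln(0.54/0.12) / 0.395 = ln(4.5) / 0.395 = 1.5041 / 0.395 = 3.808 km

3810 m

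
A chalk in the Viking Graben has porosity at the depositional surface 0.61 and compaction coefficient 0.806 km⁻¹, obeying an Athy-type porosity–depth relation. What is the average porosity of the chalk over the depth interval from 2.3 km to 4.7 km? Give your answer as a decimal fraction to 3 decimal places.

⟨phi⟩ = (1/(z₂−z₁)) ∫ phi₀ e^(−βz) dz = phi₀·(e^(−β·z₁) − e^(−β·z₂)) / (β·(z₂−z₁))
e^(−0.806×2.3) = 0.1566; e^(−0.806×4.7) = 0.0226
⟨phi⟩ = 0.61 × (0.1566 − 0.0226) / (0.806 × 2.4) = 0.61 × 0.0693 = 0.0423

0.042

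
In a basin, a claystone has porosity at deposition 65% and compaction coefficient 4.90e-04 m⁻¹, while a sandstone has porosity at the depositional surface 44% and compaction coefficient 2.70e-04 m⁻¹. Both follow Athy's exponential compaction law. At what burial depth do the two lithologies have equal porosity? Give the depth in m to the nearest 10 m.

1770 m

Working in km (1 km = 1000 m; β in km⁻¹ = β in m⁻¹ × 1000):
Set phi₀ₐ e^(−βₐd) = phi₀ᵦ e^(−βᵦd) ⇒ ln(phi₀ₐ/phi₀ᵦ) = (βₐ − βᵦ)·d
d = ln(0.65/0.44) / (0.49 − 0.27) = 0.3902 / 0.22 = 1.774 km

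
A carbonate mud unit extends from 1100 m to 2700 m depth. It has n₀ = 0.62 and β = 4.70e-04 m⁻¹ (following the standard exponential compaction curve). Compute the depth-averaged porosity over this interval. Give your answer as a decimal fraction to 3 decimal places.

0.260

Working in km (1 km = 1000 m; β in km⁻¹ = β in m⁻¹ × 1000):
⟨n⟩ = (1/(d₂−d₁)) ∫ n₀ e^(−βd) dd = n₀·(e^(−β·d₁) − e^(−β·d₂)) / (β·(d₂−d₁))
e^(−0.47×1.1) = 0.5963; e^(−0.47×2.7) = 0.2811
⟨n⟩ = 0.62 × (0.5963 − 0.2811) / (0.47 × 1.6) = 0.62 × 0.4191 = 0.2599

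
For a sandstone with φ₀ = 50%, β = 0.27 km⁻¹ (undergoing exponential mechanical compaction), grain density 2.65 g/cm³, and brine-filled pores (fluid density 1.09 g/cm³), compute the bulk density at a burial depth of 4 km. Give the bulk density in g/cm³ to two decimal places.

2.39 g/cm³

Porosity at depth: φ = 0.5·exp(−0.27×4) = 0.5×0.3396 = 0.1698
Bulk density: ρ_b = (1−φ)ρ_g + φ·ρ_f = 0.8302×2.65 + 0.1698×1.09
       = 2.200 + 0.185 = 2.385 g/cm³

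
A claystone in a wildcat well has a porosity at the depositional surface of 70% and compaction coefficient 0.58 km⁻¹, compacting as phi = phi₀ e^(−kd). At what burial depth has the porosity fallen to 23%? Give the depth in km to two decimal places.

Invert Athy's law: d = ln(phi₀/phi) / k
d = ln(0.7/0.23) / 0.58 = ln(3.043) / 0.58 = 1.1130 / 0.58 = 1.919 km

1.92 km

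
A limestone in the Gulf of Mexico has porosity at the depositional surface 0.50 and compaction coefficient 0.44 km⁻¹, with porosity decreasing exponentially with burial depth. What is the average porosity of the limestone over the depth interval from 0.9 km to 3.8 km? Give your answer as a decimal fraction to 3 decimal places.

⟨phi⟩ = (1/(Z₂−Z₁)) ∫ phi₀ e^(−cZ) dZ = phi₀·(e^(−c·Z₁) − e^(−c·Z₂)) / (c·(Z₂−Z₁))
e^(−0.44×0.9) = 0.6730; e^(−0.44×3.8) = 0.1879
⟨phi⟩ = 0.5 × (0.6730 − 0.1879) / (0.44 × 2.9) = 0.5 × 0.3802 = 0.1901

0.190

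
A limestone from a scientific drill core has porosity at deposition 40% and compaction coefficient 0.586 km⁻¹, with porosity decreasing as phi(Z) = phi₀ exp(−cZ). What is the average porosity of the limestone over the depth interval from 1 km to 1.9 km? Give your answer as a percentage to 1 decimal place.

⟨phi⟩ = (1/(Z₂−Z₁)) ∫ phi₀ e^(−cZ) dZ = phi₀·(e^(−c·Z₁) − e^(−c·Z₂)) / (c·(Z₂−Z₁))
e^(−0.586×1) = 0.5565; e^(−0.586×1.9) = 0.3284
⟨phi⟩ = 0.4 × (0.5565 − 0.3284) / (0.586 × 0.9) = 0.4 × 0.4325 = 0.1730

17.3%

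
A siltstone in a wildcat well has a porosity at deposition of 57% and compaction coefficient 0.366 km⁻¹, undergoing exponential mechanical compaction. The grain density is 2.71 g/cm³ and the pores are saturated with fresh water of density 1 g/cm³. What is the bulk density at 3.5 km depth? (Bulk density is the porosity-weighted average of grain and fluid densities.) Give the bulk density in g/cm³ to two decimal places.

Porosity at depth: n = 0.57·exp(−0.366×3.5) = 0.57×0.2778 = 0.1583
Bulk density: ρ_b = (1−n)ρ_g + n·ρ_f = 0.8417×2.71 + 0.1583×1
       = 2.281 + 0.158 = 2.439 g/cm³

2.44 g/cm³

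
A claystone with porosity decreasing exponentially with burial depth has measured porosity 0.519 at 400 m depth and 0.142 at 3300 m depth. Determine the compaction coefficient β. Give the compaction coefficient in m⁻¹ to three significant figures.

Working in km (1 km = 1000 m; β in km⁻¹ = β in m⁻¹ × 1000):
Athy: φ(d) = φ₀ e^(−βd) ⇒ φ₁/φ₂ = e^{β(d₂−d₁)} ⇒ β = ln(φ₁/φ₂)/(d₂−d₁)
β = ln(0.519/0.142) / (3.3 − 0.4) = ln(3.655) / 2.9 = 1.2961 / 2.9 = 0.4469 km⁻¹

0.000447 m⁻¹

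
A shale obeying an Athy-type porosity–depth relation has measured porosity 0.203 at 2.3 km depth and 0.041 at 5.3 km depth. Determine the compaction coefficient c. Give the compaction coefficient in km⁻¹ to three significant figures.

0.533 km⁻¹

Athy: n(z) = n₀ e^(−cz) ⇒ n₁/n₂ = e^{c(z₂−z₁)} ⇒ c = ln(n₁/n₂)/(z₂−z₁)
c = ln(0.203/0.041) / (5.3 − 2.3) = ln(4.951) / 3 = 1.5996 / 3 = 0.5332 km⁻¹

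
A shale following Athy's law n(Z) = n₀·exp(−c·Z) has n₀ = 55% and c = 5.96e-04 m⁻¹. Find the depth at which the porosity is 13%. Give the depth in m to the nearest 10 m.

Working in km (1 km = 1000 m; c in km⁻¹ = c in m⁻¹ × 1000):
Invert Athy's law: Z = ln(n₀/n) / c
Z = ln(0.55/0.13) / 0.596 = ln(4.231) / 0.596 = 1.4424 / 0.596 = 2.420 km

2420 m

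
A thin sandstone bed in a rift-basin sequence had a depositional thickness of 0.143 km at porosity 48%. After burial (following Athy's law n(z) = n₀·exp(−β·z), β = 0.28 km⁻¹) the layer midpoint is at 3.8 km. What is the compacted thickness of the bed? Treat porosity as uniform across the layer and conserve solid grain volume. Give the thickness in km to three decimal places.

Porosity at 3.8 km: n = 0.48·exp(−0.28×3.8) = 0.1656
Solid-volume conservation: h(1−n) = h₀(1−n₀) ⇒ h = h₀·(1−n₀)/(1−n)
h = 0.143 × (1 − 0.48)/(1 − 0.1656) = 0.143 × 0.6232 = 0.0891 km

0.089 km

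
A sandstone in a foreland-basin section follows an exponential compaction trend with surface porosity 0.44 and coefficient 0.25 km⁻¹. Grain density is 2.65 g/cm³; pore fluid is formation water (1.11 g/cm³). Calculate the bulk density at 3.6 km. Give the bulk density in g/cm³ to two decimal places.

Porosity at depth: phi = 0.44·exp(−0.25×3.6) = 0.44×0.4066 = 0.1789
Bulk density: ρ_b = (1−phi)ρ_g + phi·ρ_f = 0.8211×2.65 + 0.1789×1.11
       = 2.176 + 0.199 = 2.375 g/cm³

2.37 g/cm³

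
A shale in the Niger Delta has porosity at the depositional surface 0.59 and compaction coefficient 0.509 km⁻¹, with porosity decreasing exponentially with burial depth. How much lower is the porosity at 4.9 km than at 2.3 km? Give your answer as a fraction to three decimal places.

phi(2.3) = 0.59·e^(−0.509×2.3) = 0.1830
phi(4.9) = 0.59·e^(−0.509×4.9) = 0.0487
Δphi = 0.1830 − 0.0487 = 0.1343

0.134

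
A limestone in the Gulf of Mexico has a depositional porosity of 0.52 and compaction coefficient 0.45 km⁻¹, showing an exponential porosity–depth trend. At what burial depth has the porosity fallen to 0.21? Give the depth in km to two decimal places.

2.01 km

Invert Athy's law: Z = ln(φ₀/φ) / k
Z = ln(0.52/0.21) / 0.45 = ln(2.476) / 0.45 = 0.9067 / 0.45 = 2.015 km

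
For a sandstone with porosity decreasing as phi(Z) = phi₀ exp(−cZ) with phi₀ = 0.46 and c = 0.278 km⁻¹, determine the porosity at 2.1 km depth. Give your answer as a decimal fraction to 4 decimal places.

0.2566

phi = phi₀·exp(−c·Z) = 0.46 × exp(−0.278 × 2.1) = 0.46 × exp(−0.5838)
  = 0.46 × 0.5578 = 0.2566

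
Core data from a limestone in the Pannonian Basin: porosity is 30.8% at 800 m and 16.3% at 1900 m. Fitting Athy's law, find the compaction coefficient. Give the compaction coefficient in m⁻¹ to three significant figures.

Working in km (1 km = 1000 m; c in km⁻¹ = c in m⁻¹ × 1000):
Athy: φ(d) = φ₀ e^(−cd) ⇒ φ₁/φ₂ = e^{c(d₂−d₁)} ⇒ c = ln(φ₁/φ₂)/(d₂−d₁)
c = ln(0.308/0.163) / (1.9 − 0.8) = ln(1.89) / 1.1 = 0.6363 / 1.1 = 0.5785 km⁻¹

0.000578 m⁻¹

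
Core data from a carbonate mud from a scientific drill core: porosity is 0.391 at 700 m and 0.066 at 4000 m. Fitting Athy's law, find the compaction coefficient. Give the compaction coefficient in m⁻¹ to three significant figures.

Working in km (1 km = 1000 m; k in km⁻¹ = k in m⁻¹ × 1000):
Athy: phi(d) = phi₀ e^(−kd) ⇒ phi₁/phi₂ = e^{k(d₂−d₁)} ⇒ k = ln(phi₁/phi₂)/(d₂−d₁)
k = ln(0.391/0.066) / (4 − 0.7) = ln(5.924) / 3.3 = 1.7791 / 3.3 = 0.5391 km⁻¹

0.000539 m⁻¹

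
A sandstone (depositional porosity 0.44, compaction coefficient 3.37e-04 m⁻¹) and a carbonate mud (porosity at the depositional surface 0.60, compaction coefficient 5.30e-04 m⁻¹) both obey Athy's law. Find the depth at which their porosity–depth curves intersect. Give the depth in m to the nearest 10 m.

1610 m

Working in km (1 km = 1000 m; β in km⁻¹ = β in m⁻¹ × 1000):
Set φ₀ₐ e^(−βₐZ) = φ₀ᵦ e^(−βᵦZ) ⇒ ln(φ₀ₐ/φ₀ᵦ) = (βₐ − βᵦ)·Z
Z = ln(0.44/0.6) / (0.337 − 0.53) = -0.3102 / -0.193 = 1.607 km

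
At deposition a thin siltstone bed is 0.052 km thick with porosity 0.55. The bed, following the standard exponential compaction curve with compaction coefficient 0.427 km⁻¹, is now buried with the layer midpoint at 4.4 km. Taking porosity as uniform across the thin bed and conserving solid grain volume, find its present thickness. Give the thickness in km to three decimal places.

Porosity at 4.4 km: phi = 0.55·exp(−0.427×4.4) = 0.0840
Solid-volume conservation: h(1−phi) = h₀(1−phi₀) ⇒ h = h₀·(1−phi₀)/(1−phi)
h = 0.052 × (1 − 0.55)/(1 − 0.0840) = 0.052 × 0.4913 = 0.0255 km

0.026 km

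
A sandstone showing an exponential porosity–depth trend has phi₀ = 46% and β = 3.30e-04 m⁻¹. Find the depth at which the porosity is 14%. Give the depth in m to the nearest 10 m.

3600 m

Working in km (1 km = 1000 m; β in km⁻¹ = β in m⁻¹ × 1000):
Invert Athy's law: Z = ln(phi₀/phi) / β
Z = ln(0.46/0.14) / 0.33 = ln(3.286) / 0.33 = 1.1896 / 0.33 = 3.605 km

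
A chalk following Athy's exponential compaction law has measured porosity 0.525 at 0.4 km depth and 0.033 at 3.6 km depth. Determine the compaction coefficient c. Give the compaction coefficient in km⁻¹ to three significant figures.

Athy: phi(z) = phi₀ e^(−cz) ⇒ phi₁/phi₂ = e^{c(z₂−z₁)} ⇒ c = ln(phi₁/phi₂)/(z₂−z₁)
c = ln(0.525/0.033) / (3.6 − 0.4) = ln(15.91) / 3.2 = 2.7669 / 3.2 = 0.8647 km⁻¹

0.865 km⁻¹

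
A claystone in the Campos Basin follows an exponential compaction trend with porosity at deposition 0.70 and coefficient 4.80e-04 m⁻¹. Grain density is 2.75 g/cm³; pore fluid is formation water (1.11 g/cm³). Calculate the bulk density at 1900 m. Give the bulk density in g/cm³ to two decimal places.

Working in km (1 km = 1000 m; c in km⁻¹ = c in m⁻¹ × 1000):
Porosity at depth: φ = 0.7·exp(−0.48×1.9) = 0.7×0.4017 = 0.2812
Bulk density: ρ_b = (1−φ)ρ_g + φ·ρ_f = 0.7188×2.75 + 0.2812×1.11
       = 1.977 + 0.312 = 2.289 g/cm³

2.29 g/cm³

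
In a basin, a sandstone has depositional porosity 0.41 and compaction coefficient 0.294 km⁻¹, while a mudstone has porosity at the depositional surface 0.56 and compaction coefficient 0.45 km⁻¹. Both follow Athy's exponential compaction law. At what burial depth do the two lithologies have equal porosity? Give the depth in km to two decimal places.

Set n₀ₐ e^(−kₐz) = n₀ᵦ e^(−kᵦz) ⇒ ln(n₀ₐ/n₀ᵦ) = (kₐ − kᵦ)·z
z = ln(0.41/0.56) / (0.294 − 0.45) = -0.3118 / -0.156 = 1.999 km

2.00 km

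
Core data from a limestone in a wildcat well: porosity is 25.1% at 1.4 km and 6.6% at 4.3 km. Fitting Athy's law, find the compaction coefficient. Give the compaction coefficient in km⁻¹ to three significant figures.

Athy: n(d) = n₀ e^(−cd) ⇒ n₁/n₂ = e^{c(d₂−d₁)} ⇒ c = ln(n₁/n₂)/(d₂−d₁)
c = ln(0.251/0.066) / (4.3 − 1.4) = ln(3.803) / 2.9 = 1.3358 / 2.9 = 0.4606 km⁻¹

0.461 km⁻¹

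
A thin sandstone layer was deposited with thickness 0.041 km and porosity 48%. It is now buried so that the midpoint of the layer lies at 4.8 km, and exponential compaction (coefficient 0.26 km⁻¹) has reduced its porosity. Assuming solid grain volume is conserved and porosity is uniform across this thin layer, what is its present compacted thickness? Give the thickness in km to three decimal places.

Porosity at 4.8 km: φ = 0.48·exp(−0.26×4.8) = 0.1378
Solid-volume conservation: h(1−φ) = h₀(1−φ₀) ⇒ h = h₀·(1−φ₀)/(1−φ)
h = 0.041 × (1 − 0.48)/(1 − 0.1378) = 0.041 × 0.6031 = 0.0247 km

0.025 km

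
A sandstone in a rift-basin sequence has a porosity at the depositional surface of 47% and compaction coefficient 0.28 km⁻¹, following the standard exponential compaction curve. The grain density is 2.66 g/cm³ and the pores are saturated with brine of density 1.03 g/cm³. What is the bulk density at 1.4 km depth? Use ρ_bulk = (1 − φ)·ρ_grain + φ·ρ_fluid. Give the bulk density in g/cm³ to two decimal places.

2.14 g/cm³

Porosity at depth: n = 0.47·exp(−0.28×1.4) = 0.47×0.6757 = 0.3176
Bulk density: ρ_b = (1−n)ρ_g + n·ρ_f = 0.6824×2.66 + 0.3176×1.03
       = 1.815 + 0.327 = 2.142 g/cm³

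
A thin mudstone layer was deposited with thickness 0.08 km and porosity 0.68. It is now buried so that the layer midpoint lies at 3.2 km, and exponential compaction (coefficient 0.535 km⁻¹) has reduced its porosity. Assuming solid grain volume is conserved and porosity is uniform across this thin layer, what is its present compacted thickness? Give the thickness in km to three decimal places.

0.029 km

Porosity at 3.2 km: n = 0.68·exp(−0.535×3.2) = 0.1227
Solid-volume conservation: h(1−n) = h₀(1−n₀) ⇒ h = h₀·(1−n₀)/(1−n)
h = 0.08 × (1 − 0.68)/(1 − 0.1227) = 0.08 × 0.3648 = 0.0292 km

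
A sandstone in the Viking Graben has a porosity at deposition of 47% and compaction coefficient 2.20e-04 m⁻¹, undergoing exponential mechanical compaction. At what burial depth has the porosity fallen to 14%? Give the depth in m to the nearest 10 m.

Working in km (1 km = 1000 m; β in km⁻¹ = β in m⁻¹ × 1000):
Invert Athy's law: z = ln(n₀/n) / β
z = ln(0.47/0.14) / 0.22 = ln(3.357) / 0.22 = 1.2111 / 0.22 = 5.505 km

5500 m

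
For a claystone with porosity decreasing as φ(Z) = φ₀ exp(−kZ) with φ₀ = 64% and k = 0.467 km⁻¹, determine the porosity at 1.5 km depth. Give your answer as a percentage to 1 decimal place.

φ = φ₀·exp(−k·Z) = 0.64 × exp(−0.467 × 1.5) = 0.64 × exp(−0.7005)
  = 0.64 × 0.4963 = 0.3177

31.8%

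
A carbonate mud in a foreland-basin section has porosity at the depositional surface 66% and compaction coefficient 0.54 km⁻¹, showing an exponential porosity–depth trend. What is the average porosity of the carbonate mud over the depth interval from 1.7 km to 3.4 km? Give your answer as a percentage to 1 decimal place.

17.2%

⟨n⟩ = (1/(z₂−z₁)) ∫ n₀ e^(−cz) dz = n₀·(e^(−c·z₁) − e^(−c·z₂)) / (c·(z₂−z₁))
e^(−0.54×1.7) = 0.3993; e^(−0.54×3.4) = 0.1595
⟨n⟩ = 0.66 × (0.3993 − 0.1595) / (0.54 × 1.7) = 0.66 × 0.2613 = 0.1725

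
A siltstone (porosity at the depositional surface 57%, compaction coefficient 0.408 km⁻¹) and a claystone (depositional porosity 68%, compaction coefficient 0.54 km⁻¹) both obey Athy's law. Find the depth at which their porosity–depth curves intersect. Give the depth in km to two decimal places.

Set φ₀ₐ e^(−kₐz) = φ₀ᵦ e^(−kᵦz) ⇒ ln(φ₀ₐ/φ₀ᵦ) = (kₐ − kᵦ)·z
z = ln(0.57/0.68) / (0.408 − 0.54) = -0.1765 / -0.132 = 1.337 km

1.34 km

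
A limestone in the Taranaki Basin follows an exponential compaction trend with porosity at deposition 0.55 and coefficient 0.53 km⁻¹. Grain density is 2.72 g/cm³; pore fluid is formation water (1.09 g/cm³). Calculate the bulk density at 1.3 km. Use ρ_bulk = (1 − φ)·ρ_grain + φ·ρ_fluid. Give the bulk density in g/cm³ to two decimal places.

2.27 g/cm³

Porosity at depth: φ = 0.55·exp(−0.53×1.3) = 0.55×0.5021 = 0.2761
Bulk density: ρ_b = (1−φ)ρ_g + φ·ρ_f = 0.7239×2.72 + 0.2761×1.09
       = 1.969 + 0.301 = 2.270 g/cm³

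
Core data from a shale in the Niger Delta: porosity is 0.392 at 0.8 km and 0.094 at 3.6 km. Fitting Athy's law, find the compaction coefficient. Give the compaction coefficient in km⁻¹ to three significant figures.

0.510 km⁻¹

Athy: φ(d) = φ₀ e^(−kd) ⇒ φ₁/φ₂ = e^{k(d₂−d₁)} ⇒ k = ln(φ₁/φ₂)/(d₂−d₁)
k = ln(0.392/0.094) / (3.6 − 0.8) = ln(4.17) / 2.8 = 1.4280 / 2.8 = 0.51 km⁻¹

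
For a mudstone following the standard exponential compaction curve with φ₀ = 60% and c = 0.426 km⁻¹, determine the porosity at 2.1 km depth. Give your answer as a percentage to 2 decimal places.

24.53%

φ = φ₀·exp(−c·Z) = 0.6 × exp(−0.426 × 2.1) = 0.6 × exp(−0.8946)
  = 0.6 × 0.4088 = 0.2453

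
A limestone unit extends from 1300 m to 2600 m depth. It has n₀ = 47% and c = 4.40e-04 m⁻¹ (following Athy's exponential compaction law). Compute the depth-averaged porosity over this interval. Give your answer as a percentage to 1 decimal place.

20.2%

Working in km (1 km = 1000 m; c in km⁻¹ = c in m⁻¹ × 1000):
⟨n⟩ = (1/(z₂−z₁)) ∫ n₀ e^(−cz) dz = n₀·(e^(−c·z₁) − e^(−c·z₂)) / (c·(z₂−z₁))
e^(−0.44×1.3) = 0.5644; e^(−0.44×2.6) = 0.3185
⟨n⟩ = 0.47 × (0.5644 − 0.3185) / (0.44 × 1.3) = 0.47 × 0.4298 = 0.2020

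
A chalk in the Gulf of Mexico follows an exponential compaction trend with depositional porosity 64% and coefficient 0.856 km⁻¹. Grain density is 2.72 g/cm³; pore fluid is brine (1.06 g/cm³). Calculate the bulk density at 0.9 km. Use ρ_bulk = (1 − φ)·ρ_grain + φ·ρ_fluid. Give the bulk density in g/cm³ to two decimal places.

Porosity at depth: phi = 0.64·exp(−0.856×0.9) = 0.64×0.4628 = 0.2962
Bulk density: ρ_b = (1−phi)ρ_g + phi·ρ_f = 0.7038×2.72 + 0.2962×1.06
       = 1.914 + 0.314 = 2.228 g/cm³

2.23 g/cm³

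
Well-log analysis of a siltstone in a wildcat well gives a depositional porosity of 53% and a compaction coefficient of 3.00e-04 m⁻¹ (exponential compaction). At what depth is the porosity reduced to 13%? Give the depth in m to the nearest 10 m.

Working in km (1 km = 1000 m; β in km⁻¹ = β in m⁻¹ × 1000):
Invert Athy's law: z = ln(phi₀/phi) / β
z = ln(0.53/0.13) / 0.3 = ln(4.077) / 0.3 = 1.4053 / 0.3 = 4.684 km

4680 m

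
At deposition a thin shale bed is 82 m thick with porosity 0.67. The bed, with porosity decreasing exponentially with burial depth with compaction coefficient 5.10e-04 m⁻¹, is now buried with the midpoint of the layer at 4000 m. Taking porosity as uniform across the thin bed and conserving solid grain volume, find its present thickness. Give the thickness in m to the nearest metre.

30 m

Working in km (1 km = 1000 m; β in km⁻¹ = β in m⁻¹ × 1000):
Porosity at 4 km: phi = 0.67·exp(−0.51×4) = 0.0871
Solid-volume conservation: h(1−phi) = h₀(1−phi₀) ⇒ h = h₀·(1−phi₀)/(1−phi)
h = 0.082 × (1 − 0.67)/(1 − 0.0871) = 0.082 × 0.3615 = 0.0296 km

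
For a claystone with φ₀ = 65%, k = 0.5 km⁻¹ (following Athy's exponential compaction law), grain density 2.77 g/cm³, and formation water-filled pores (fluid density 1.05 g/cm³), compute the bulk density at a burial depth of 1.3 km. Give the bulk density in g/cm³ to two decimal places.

Porosity at depth: φ = 0.65·exp(−0.5×1.3) = 0.65×0.5220 = 0.3393
Bulk density: ρ_b = (1−φ)ρ_g + φ·ρ_f = 0.6607×2.77 + 0.3393×1.05
       = 1.830 + 0.356 = 2.186 g/cm³

2.19 g/cm³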